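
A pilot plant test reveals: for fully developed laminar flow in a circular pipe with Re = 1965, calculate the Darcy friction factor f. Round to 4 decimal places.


f = 64 / Re
f = 64 / 1965
f = 0.0326


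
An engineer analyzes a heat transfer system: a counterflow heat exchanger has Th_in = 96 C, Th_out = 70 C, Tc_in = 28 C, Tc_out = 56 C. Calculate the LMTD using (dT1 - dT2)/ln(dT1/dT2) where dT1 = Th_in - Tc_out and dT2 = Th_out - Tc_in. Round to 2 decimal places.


dT1 = Th_in - Tc_out = 96 - 56 = 40
dT2 = Th_out - Tc_in = 70 - 28 = 42
LMTD = (dT1 - dT2) / ln(dT1/dT2)
LMTD = (40 - 42) / ln(40/42)
LMTD = 40.99 K


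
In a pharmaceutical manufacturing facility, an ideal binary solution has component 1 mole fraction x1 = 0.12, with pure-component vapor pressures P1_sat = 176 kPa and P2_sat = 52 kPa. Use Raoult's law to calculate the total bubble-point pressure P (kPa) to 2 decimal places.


P = x1*P1_sat + x2*P2_sat
x2 = 1 - x1 = 1 - 0.12 = 0.88
P = 0.12*176 + 0.88*52
P = 21.12 + 45.76
P = 66.88 kPa


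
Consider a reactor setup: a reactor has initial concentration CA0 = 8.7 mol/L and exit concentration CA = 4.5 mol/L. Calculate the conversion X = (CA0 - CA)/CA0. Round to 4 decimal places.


X = (CA0 - CA) / CA0
X = (8.7 - 4.5) / 8.7
X = 4.2 / 8.7
X = 0.4828


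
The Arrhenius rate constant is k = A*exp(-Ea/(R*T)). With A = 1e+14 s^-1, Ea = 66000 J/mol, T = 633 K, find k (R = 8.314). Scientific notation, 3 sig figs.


k = A * exp(-Ea/(R*T))
k = 1e+14 * exp(-66000 / (8.314 * 633))
k = 1e+14 * exp(-12.540943)
k = 3.58e+08


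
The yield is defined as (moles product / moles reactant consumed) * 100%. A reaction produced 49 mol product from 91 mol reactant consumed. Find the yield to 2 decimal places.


Yield = (moles product / moles consumed) * 100%
Yield = (49 / 91) * 100
Yield = 0.5385 * 100
Yield = 53.85%


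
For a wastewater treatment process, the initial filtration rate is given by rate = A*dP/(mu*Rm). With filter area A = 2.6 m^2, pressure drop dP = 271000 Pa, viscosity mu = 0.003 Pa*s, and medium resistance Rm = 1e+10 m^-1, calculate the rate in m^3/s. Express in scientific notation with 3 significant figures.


rate = A * dP / (mu * Rm)
rate = 2.6 * 271000 / (0.003 * 1e+10)
rate = 704600.0 / 3.000e+07
rate = 2.35e-02 m^3/s


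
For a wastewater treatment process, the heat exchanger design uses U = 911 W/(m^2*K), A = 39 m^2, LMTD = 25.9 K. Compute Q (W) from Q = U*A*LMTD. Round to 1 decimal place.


Q = U * A * LMTD
Q = 911 * 39 * 25.9
Q = 920201.1 W


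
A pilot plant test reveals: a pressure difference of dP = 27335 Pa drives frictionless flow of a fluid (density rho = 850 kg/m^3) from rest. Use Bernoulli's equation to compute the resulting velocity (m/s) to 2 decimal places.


v = sqrt(2*dP/rho)
v = sqrt(2*27335/850)
v = sqrt(64.317647)
v = 8.02 m/s


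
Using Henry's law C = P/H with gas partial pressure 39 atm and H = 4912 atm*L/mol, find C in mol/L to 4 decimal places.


C = P / H
C = 39 / 4912
C = 0.0079 mol/L


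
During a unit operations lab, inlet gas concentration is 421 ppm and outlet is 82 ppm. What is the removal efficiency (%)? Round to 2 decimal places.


Efficiency = (G_in - G_out) / G_in * 100%
Efficiency = (421 - 82) / 421 * 100
Efficiency = 339 / 421 * 100
Efficiency = 80.52%


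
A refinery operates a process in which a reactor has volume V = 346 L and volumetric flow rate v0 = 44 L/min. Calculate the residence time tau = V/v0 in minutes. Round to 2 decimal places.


tau = V / v0
tau = 346 / 44
tau = 7.86 min


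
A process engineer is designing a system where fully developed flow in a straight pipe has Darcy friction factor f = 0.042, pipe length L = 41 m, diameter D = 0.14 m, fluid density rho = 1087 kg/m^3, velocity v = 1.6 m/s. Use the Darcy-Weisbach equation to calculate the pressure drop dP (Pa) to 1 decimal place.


dP = f * (L/D) * (rho*v^2/2)
dP = 0.042 * (41/0.14) * (1087*1.6^2/2)
L/D = 292.85714286
rho*v^2/2 = 1087*2.56/2 = 1391.36
dP = 0.042 * 292.85714286 * 1391.36
dP = 17113.7 Pa


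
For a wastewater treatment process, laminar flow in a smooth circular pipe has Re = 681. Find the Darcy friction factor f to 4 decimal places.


f = 64 / Re
f = 64 / 681
f = 0.0940


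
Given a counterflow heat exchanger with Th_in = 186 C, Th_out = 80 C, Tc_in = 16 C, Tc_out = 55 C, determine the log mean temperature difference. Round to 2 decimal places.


dT1 = Th_in - Tc_out = 186 - 55 = 131
dT2 = Th_out - Tc_in = 80 - 16 = 64
LMTD = (dT1 - dT2) / ln(dT1/dT2)
LMTD = (131 - 64) / ln(131/64)
LMTD = 93.53 K


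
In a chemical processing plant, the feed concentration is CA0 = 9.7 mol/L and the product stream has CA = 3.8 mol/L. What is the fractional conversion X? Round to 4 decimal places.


X = (CA0 - CA) / CA0
X = (9.7 - 3.8) / 9.7
X = 5.9 / 9.7
X = 0.6082


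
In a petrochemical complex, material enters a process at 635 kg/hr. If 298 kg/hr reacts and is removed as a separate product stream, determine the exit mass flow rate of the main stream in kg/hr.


Steady-state mass balance on the main outlet: F_out = F_in - F_removed
F_out = 635 - 298
F_out = 337 kg/hr


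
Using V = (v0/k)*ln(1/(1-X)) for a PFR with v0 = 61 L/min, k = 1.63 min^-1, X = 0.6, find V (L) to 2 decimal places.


V = (v0/k) * ln(1/(1-X))
V = (61/1.63) * ln(1/(1-0.6))
V = 37.423313 * ln(2.5)
V = 37.423313 * 0.916291
V = 34.29 L


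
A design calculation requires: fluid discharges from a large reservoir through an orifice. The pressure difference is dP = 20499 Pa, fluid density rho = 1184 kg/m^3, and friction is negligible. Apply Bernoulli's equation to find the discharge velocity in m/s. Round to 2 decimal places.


v = sqrt(2*dP/rho)
v = sqrt(2*20499/1184)
v = sqrt(34.626689)
v = 5.88 m/s


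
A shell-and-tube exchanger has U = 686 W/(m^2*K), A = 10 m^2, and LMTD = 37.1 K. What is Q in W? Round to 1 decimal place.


Q = U * A * LMTD
Q = 686 * 10 * 37.1
Q = 254506.0 W


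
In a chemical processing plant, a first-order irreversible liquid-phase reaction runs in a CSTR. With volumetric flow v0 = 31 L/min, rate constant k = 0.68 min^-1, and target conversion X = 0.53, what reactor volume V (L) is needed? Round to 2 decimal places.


V = v0 * X / (k * (1 - X))
V = 31 * 0.53 / (0.68 * (1 - 0.53))
V = 16.43 / (0.68 * 0.47)
V = 16.43 / 0.3196
V = 51.41 L


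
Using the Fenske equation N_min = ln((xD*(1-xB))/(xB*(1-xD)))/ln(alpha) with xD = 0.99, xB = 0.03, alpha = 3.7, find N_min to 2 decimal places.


N_min = ln((xD*(1-xB))/(xB*(1-xD))) / ln(alpha)
Numerator inside ln: 0.9603 / 0.0003 = 3201.0
ln(3201.0) = 8.071219
ln(alpha) = ln(3.7) = 1.308333
N_min = 8.071219 / 1.308333 = 6.17


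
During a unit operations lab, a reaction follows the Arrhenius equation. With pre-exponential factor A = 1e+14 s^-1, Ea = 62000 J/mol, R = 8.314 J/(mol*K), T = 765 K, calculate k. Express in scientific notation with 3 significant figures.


k = A * exp(-Ea/(R*T))
k = 1e+14 * exp(-62000 / (8.314 * 765))
k = 1e+14 * exp(-9.748106)
k = 5.84e+09


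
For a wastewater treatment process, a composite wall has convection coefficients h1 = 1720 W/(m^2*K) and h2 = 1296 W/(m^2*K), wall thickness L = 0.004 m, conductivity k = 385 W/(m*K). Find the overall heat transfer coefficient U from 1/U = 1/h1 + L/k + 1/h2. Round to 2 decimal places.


1/U = 1/h1 + L/k + 1/h2
1/U = 1/1720 + 0.004/385 + 1/1296
1/U = 0.0005813953 + 1.03896e-05 + 0.0007716049
1/U = 0.0013633898
U = 733.47 W/(m^2*K)


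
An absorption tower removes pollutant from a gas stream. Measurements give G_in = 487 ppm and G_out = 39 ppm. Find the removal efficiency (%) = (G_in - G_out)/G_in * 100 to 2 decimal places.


Efficiency = (G_in - G_out) / G_in * 100%
Efficiency = (487 - 39) / 487 * 100
Efficiency = 448 / 487 * 100
Efficiency = 91.99%


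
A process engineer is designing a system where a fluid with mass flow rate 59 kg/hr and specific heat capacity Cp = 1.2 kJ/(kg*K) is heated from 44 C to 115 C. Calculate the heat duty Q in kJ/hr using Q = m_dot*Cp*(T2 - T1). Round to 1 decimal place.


Q = m_dot * Cp * (T2 - T1)
Q = 59 * 1.2 * (115 - 44)
Q = 59 * 1.2 * 71
Q = 5026.8 kJ/hr


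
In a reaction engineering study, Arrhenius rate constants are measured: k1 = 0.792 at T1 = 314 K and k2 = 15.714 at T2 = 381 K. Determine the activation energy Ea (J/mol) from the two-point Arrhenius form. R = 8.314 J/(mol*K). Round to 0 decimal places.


Ea = R * ln(k2/k1) / (1/T1 - 1/T2)
ln(k2/k1) = ln(15.714/0.792) = 2.9877459
1/T1 - 1/T2 = 1/314 - 1/381 = 0.00056004146
Ea = 8.314 * 2.9877459 / 0.00056004146
Ea = 44354 J/mol


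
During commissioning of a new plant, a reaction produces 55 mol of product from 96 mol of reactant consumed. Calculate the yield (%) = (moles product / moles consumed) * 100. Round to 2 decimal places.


Yield = (moles product / moles consumed) * 100%
Yield = (55 / 96) * 100
Yield = 0.5729 * 100
Yield = 57.29%


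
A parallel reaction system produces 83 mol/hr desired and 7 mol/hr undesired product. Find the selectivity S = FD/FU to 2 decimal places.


S = desired product rate / undesired product rate
S = 83 / 7
S = 11.86


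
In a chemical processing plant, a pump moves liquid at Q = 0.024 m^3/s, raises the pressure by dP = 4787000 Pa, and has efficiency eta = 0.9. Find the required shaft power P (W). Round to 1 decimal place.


P = Q * dP / eta
P = 0.024 * 4787000 / 0.9
P = 114888.0 / 0.9
P = 127653.3 W


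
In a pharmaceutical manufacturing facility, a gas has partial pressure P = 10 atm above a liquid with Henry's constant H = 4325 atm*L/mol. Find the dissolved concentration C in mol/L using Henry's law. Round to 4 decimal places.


C = P / H
C = 10 / 4325
C = 0.0023 mol/L


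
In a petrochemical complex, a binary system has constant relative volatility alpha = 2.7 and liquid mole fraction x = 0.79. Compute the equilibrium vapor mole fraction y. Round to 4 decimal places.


y = alpha*x / (1 + (alpha-1)*x)
y = 2.7*0.79 / (1 + (2.7-1)*0.79)
y = 2.133 / (1 + 1.343)
y = 2.133 / 2.343
y = 0.9104


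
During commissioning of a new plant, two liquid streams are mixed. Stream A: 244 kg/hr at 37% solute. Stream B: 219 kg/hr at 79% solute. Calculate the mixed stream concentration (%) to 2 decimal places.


Mass balance on solute: F1*x1 + F2*x2 = F3*x3
F3 = F1 + F2 = 244 + 219 = 463 kg/hr
x3 = (F1*x1 + F2*x2)/F3
x3 = (244*0.37 + 219*0.79) / 463
x3 = 56.87%


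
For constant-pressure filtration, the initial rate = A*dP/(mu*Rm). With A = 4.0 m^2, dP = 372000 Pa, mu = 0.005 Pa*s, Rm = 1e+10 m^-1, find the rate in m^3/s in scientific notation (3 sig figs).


rate = A * dP / (mu * Rm)
rate = 4.0 * 372000 / (0.005 * 1e+10)
rate = 1488000.0 / 5.000e+07
rate = 2.98e-02 m^3/s


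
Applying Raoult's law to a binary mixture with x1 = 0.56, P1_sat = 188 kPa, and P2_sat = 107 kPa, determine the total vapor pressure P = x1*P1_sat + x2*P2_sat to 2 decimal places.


P = x1*P1_sat + x2*P2_sat
x2 = 1 - x1 = 1 - 0.56 = 0.44
P = 0.56*188 + 0.44*107
P = 105.28 + 47.08
P = 152.36 kPa


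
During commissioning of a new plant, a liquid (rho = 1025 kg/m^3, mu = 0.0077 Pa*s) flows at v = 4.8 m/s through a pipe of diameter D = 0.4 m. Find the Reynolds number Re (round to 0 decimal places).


Re = rho * v * D / mu
Re = 1025 * 4.8 * 0.4 / 0.0077
Re = 1968.0 / 0.0077
Re = 255584


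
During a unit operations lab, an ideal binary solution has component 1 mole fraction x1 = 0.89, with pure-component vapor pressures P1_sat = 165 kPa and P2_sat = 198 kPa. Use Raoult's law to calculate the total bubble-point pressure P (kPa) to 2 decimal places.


P = x1*P1_sat + x2*P2_sat
x2 = 1 - x1 = 1 - 0.89 = 0.11
P = 0.89*165 + 0.11*198
P = 146.85 + 21.78
P = 168.63 kPa


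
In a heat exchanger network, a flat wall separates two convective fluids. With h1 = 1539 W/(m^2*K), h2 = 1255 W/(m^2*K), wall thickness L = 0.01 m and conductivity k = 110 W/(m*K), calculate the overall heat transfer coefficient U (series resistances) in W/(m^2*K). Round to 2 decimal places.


1/U = 1/h1 + L/k + 1/h2
1/U = 1/1539 + 0.01/110 + 1/1255
1/U = 0.0006497726 + 9.09091e-05 + 0.0007968127
1/U = 0.0015374944
U = 650.41 W/(m^2*K)


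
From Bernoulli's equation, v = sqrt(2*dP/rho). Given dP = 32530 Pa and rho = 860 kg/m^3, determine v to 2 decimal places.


v = sqrt(2*dP/rho)
v = sqrt(2*32530/860)
v = sqrt(75.651163)
v = 8.70 m/s


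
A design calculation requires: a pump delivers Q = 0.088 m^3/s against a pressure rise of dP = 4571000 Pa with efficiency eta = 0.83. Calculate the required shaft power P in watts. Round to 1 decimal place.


P = Q * dP / eta
P = 0.088 * 4571000 / 0.83
P = 402248.0 / 0.83
P = 484636.1 W


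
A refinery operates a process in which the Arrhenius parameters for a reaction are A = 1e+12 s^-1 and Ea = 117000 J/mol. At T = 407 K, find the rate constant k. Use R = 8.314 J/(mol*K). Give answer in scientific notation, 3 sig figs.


k = A * exp(-Ea/(R*T))
k = 1e+12 * exp(-117000 / (8.314 * 407))
k = 1e+12 * exp(-34.576532)
k = 9.63e-04


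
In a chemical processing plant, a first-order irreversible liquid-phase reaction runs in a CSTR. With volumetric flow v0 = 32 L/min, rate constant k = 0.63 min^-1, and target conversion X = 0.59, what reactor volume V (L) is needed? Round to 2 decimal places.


V = v0 * X / (k * (1 - X))
V = 32 * 0.59 / (0.63 * (1 - 0.59))
V = 18.88 / (0.63 * 0.41)
V = 18.88 / 0.2583
V = 73.09 L


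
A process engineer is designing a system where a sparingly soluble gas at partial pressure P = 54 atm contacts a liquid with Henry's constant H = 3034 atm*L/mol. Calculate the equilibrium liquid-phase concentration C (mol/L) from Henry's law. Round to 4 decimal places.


C = P / H
C = 54 / 3034
C = 0.0178 mol/L


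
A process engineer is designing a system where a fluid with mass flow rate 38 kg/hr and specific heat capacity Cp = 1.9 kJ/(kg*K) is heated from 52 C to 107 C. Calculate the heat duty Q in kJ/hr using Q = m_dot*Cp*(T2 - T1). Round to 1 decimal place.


Q = m_dot * Cp * (T2 - T1)
Q = 38 * 1.9 * (107 - 52)
Q = 38 * 1.9 * 55
Q = 3971.0 kJ/hr


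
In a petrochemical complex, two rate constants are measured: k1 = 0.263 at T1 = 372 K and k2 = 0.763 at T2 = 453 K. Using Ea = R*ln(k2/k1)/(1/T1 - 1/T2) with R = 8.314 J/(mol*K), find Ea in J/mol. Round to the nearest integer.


Ea = R * ln(k2/k1) / (1/T1 - 1/T2)
ln(k2/k1) = ln(0.763/0.263) = 1.065104
1/T1 - 1/T2 = 1/372 - 1/453 = 0.000480666524
Ea = 8.314 * 1.065104 / 0.000480666524
Ea = 18423 J/mol


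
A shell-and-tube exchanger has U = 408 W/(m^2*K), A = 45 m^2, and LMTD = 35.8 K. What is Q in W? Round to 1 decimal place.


Q = U * A * LMTD
Q = 408 * 45 * 35.8
Q = 657288.0 W


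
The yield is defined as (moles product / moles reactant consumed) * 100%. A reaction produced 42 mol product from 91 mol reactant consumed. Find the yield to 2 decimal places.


Yield = (moles product / moles consumed) * 100%
Yield = (42 / 91) * 100
Yield = 0.4615 * 100
Yield = 46.15%


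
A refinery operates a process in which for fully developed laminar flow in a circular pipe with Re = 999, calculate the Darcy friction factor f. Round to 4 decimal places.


f = 64 / Re
f = 64 / 999
f = 0.0641


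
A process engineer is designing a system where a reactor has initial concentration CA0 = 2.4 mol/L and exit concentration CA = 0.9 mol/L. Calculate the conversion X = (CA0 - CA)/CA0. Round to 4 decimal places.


X = (CA0 - CA) / CA0
X = (2.4 - 0.9) / 2.4
X = 1.5 / 2.4
X = 0.6250


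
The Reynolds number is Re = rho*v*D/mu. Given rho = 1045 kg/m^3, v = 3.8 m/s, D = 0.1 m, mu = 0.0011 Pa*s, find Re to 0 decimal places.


Re = rho * v * D / mu
Re = 1045 * 3.8 * 0.1 / 0.0011
Re = 397.1 / 0.0011
Re = 361000


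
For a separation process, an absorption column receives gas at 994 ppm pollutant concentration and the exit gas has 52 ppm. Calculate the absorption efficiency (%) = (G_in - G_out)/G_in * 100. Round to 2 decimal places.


Efficiency = (G_in - G_out) / G_in * 100%
Efficiency = (994 - 52) / 994 * 100
Efficiency = 942 / 994 * 100
Efficiency = 94.77%


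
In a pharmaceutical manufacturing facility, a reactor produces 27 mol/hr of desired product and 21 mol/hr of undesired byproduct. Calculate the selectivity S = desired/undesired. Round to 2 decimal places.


S = desired product rate / undesired product rate
S = 27 / 21
S = 1.29


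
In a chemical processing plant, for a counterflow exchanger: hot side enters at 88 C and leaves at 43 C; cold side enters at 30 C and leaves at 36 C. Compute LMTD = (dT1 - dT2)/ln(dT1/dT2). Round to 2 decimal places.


dT1 = Th_in - Tc_out = 88 - 36 = 52
dT2 = Th_out - Tc_in = 43 - 30 = 13
LMTD = (dT1 - dT2) / ln(dT1/dT2)
LMTD = (52 - 13) / ln(52/13)
LMTD = 28.13 K


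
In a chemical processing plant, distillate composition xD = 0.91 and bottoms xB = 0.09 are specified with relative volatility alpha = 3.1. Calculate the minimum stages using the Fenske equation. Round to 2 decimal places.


N_min = ln((xD*(1-xB))/(xB*(1-xD))) / ln(alpha)
Numerator inside ln: 0.8281 / 0.0081 = 102.234568
ln(102.234568) = 4.62727
ln(alpha) = ln(3.1) = 1.131402
N_min = 4.62727 / 1.131402 = 4.09


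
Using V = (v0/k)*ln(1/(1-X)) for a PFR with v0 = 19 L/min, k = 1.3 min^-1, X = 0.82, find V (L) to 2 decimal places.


V = (v0/k) * ln(1/(1-X))
V = (19/1.3) * ln(1/(1-0.82))
V = 14.615385 * ln(5.555556)
V = 14.615385 * 1.714799
V = 25.06 L


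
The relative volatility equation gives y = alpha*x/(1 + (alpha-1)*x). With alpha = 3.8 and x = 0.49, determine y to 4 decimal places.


y = alpha*x / (1 + (alpha-1)*x)
y = 3.8*0.49 / (1 + (3.8-1)*0.49)
y = 1.862 / (1 + 1.372)
y = 1.862 / 2.372
y = 0.7850


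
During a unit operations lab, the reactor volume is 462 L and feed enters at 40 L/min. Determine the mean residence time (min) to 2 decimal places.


tau = V / v0
tau = 462 / 40
tau = 11.55 min


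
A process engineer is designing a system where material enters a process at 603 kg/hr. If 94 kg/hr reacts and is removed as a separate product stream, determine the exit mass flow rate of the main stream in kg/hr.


Steady-state mass balance on the main outlet: F_out = F_in - F_removed
F_out = 603 - 94
F_out = 509 kg/hr


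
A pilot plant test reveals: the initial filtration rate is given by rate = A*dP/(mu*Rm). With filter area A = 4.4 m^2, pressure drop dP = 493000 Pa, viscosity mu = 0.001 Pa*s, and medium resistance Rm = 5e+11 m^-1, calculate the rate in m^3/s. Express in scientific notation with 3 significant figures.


rate = A * dP / (mu * Rm)
rate = 4.4 * 493000 / (0.001 * 5e+11)
rate = 2169200.0 / 5.000e+08
rate = 4.34e-03 m^3/s


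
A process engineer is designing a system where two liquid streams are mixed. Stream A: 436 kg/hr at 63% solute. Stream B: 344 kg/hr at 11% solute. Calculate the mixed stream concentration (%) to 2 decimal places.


Mass balance on solute: F1*x1 + F2*x2 = F3*x3
F3 = F1 + F2 = 436 + 344 = 780 kg/hr
x3 = (F1*x1 + F2*x2)/F3
x3 = (436*0.63 + 344*0.11) / 780
x3 = 40.07%


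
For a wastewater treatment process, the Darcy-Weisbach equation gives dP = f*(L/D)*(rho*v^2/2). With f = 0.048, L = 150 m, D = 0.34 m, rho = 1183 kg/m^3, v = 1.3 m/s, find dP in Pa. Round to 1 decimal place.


dP = f * (L/D) * (rho*v^2/2)
dP = 0.048 * (150/0.34) * (1183*1.3^2/2)
L/D = 441.17647059
rho*v^2/2 = 1183*1.69/2 = 999.635
dP = 0.048 * 441.17647059 * 999.635
dP = 21168.7 Pa


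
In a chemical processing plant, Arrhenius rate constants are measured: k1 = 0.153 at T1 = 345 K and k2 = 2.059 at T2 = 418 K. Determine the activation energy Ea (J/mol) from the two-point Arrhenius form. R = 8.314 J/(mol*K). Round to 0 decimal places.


Ea = R * ln(k2/k1) / (1/T1 - 1/T2)
ln(k2/k1) = ln(2.059/0.153) = 2.5995378
1/T1 - 1/T2 = 1/345 - 1/418 = 0.000506206227
Ea = 8.314 * 2.5995378 / 0.000506206227
Ea = 42695 J/mol


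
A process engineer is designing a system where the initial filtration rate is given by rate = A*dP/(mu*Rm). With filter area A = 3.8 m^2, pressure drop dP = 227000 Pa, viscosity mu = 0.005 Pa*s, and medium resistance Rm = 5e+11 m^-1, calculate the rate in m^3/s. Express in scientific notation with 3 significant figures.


rate = A * dP / (mu * Rm)
rate = 3.8 * 227000 / (0.005 * 5e+11)
rate = 862600.0 / 2.500e+09
rate = 3.45e-04 m^3/s


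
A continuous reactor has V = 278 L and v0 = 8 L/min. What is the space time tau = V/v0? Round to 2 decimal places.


tau = V / v0
tau = 278 / 8
tau = 34.75 min


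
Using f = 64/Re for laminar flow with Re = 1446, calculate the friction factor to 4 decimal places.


f = 64 / Re
f = 64 / 1446
f = 0.0443


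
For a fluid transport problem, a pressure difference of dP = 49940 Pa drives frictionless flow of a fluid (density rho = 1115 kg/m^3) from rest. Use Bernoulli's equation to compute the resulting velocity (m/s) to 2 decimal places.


v = sqrt(2*dP/rho)
v = sqrt(2*49940/1115)
v = sqrt(89.578475)
v = 9.46 m/s


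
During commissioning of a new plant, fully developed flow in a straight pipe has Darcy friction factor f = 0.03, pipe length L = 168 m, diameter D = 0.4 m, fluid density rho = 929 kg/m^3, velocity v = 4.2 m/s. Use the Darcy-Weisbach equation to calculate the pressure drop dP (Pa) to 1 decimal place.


dP = f * (L/D) * (rho*v^2/2)
dP = 0.03 * (168/0.4) * (929*4.2^2/2)
L/D = 420.0
rho*v^2/2 = 929*17.64/2 = 8193.78
dP = 0.03 * 420.0 * 8193.78
dP = 103241.6 Pa


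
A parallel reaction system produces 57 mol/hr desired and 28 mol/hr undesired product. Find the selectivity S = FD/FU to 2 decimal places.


S = desired product rate / undesired product rate
S = 57 / 28
S = 2.04


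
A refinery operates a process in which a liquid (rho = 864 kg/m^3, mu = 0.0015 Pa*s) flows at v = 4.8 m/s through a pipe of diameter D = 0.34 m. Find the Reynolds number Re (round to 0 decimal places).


Re = rho * v * D / mu
Re = 864 * 4.8 * 0.34 / 0.0015
Re = 1410.048 / 0.0015
Re = 940032


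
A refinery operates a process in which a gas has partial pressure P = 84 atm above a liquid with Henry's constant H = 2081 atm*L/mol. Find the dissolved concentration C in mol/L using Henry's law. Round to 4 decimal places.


C = P / H
C = 84 / 2081
C = 0.0404 mol/L


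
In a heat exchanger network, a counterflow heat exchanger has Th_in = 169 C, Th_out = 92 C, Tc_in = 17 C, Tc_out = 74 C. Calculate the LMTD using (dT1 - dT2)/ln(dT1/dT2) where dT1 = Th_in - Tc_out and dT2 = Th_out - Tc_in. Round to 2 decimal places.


dT1 = Th_in - Tc_out = 169 - 74 = 95
dT2 = Th_out - Tc_in = 92 - 17 = 75
LMTD = (dT1 - dT2) / ln(dT1/dT2)
LMTD = (95 - 75) / ln(95/75)
LMTD = 84.61 K


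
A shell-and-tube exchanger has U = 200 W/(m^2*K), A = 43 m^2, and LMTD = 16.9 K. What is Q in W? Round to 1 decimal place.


Q = U * A * LMTD
Q = 200 * 43 * 16.9
Q = 145340.0 W


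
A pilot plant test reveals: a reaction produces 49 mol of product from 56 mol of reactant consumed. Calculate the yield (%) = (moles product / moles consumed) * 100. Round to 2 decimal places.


Yield = (moles product / moles consumed) * 100%
Yield = (49 / 56) * 100
Yield = 0.875 * 100
Yield = 87.50%


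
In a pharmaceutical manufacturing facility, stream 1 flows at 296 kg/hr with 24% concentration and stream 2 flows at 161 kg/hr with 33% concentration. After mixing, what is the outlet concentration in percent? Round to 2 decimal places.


Mass balance on solute: F1*x1 + F2*x2 = F3*x3
F3 = F1 + F2 = 296 + 161 = 457 kg/hr
x3 = (F1*x1 + F2*x2)/F3
x3 = (296*0.24 + 161*0.33) / 457
x3 = 27.17%


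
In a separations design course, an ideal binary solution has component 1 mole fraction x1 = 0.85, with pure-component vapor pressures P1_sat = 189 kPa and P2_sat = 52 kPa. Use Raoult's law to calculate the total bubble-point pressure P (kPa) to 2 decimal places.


P = x1*P1_sat + x2*P2_sat
x2 = 1 - x1 = 1 - 0.85 = 0.15
P = 0.85*189 + 0.15*52
P = 160.65 + 7.8
P = 168.45 kPa


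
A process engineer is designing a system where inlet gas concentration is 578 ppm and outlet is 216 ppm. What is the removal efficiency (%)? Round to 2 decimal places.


Efficiency = (G_in - G_out) / G_in * 100%
Efficiency = (578 - 216) / 578 * 100
Efficiency = 362 / 578 * 100
Efficiency = 62.63%


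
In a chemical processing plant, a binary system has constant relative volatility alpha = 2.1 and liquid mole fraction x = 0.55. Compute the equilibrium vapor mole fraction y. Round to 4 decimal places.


y = alpha*x / (1 + (alpha-1)*x)
y = 2.1*0.55 / (1 + (2.1-1)*0.55)
y = 1.155 / (1 + 0.605)
y = 1.155 / 1.605
y = 0.7196


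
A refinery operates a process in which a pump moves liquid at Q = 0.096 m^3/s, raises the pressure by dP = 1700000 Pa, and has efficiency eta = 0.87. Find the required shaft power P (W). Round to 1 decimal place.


P = Q * dP / eta
P = 0.096 * 1700000 / 0.87
P = 163200.0 / 0.87
P = 187586.2 W


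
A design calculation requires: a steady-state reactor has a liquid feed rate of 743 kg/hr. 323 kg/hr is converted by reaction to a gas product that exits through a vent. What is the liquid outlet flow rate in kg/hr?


Steady-state mass balance on the main outlet: F_out = F_in - F_removed
F_out = 743 - 323
F_out = 420 kg/hr


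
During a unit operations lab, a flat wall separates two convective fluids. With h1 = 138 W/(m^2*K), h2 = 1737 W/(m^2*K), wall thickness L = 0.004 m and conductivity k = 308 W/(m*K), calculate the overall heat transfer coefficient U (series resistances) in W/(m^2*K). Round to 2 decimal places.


1/U = 1/h1 + L/k + 1/h2
1/U = 1/138 + 0.004/308 + 1/1737
1/U = 0.0072463768 + 1.2987e-05 + 0.0005757052
1/U = 0.007835069
U = 127.63 W/(m^2*K)


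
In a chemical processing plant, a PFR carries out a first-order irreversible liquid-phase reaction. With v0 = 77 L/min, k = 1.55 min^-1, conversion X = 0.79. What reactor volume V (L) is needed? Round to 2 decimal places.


V = (v0/k) * ln(1/(1-X))
V = (77/1.55) * ln(1/(1-0.79))
V = 49.677419 * ln(4.761905)
V = 49.677419 * 1.560648
V = 77.53 L


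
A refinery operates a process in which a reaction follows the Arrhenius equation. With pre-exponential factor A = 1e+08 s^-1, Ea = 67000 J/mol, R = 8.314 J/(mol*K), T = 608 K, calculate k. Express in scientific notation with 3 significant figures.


k = A * exp(-Ea/(R*T))
k = 1e+08 * exp(-67000 / (8.314 * 608))
k = 1e+08 * exp(-13.254434)
k = 1.75e+02


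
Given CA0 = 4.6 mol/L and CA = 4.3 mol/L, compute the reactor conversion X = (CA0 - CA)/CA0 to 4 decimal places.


X = (CA0 - CA) / CA0
X = (4.6 - 4.3) / 4.6
X = 0.3 / 4.6
X = 0.0652


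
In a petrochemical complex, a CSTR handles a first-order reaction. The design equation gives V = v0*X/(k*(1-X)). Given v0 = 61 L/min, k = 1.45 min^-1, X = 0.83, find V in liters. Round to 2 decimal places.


V = v0 * X / (k * (1 - X))
V = 61 * 0.83 / (1.45 * (1 - 0.83))
V = 50.63 / (1.45 * 0.17)
V = 50.63 / 0.2465
V = 205.40 L


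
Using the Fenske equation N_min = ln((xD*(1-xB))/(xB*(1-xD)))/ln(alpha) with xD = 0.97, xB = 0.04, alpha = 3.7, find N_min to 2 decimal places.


N_min = ln((xD*(1-xB))/(xB*(1-xD))) / ln(alpha)
Numerator inside ln: 0.9312 / 0.0012 = 776.0
ln(776.0) = 6.654153
ln(alpha) = ln(3.7) = 1.308333
N_min = 6.654153 / 1.308333 = 5.09


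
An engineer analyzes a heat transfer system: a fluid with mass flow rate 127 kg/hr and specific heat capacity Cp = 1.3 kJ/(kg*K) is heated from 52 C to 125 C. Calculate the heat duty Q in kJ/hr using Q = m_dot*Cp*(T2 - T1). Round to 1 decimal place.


Q = m_dot * Cp * (T2 - T1)
Q = 127 * 1.3 * (125 - 52)
Q = 127 * 1.3 * 73
Q = 12052.3 kJ/hr


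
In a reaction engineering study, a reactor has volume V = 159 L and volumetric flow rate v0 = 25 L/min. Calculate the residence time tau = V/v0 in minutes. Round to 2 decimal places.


tau = V / v0
tau = 159 / 25
tau = 6.36 min


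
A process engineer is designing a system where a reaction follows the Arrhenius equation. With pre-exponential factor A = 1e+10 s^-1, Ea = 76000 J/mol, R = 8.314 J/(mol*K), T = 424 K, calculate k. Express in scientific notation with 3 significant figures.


k = A * exp(-Ea/(R*T))
k = 1e+10 * exp(-76000 / (8.314 * 424))
k = 1e+10 * exp(-21.559452)
k = 4.33e+00


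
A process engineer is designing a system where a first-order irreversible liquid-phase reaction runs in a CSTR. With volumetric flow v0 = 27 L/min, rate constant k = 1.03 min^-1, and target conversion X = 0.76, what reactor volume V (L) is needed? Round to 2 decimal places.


V = v0 * X / (k * (1 - X))
V = 27 * 0.76 / (1.03 * (1 - 0.76))
V = 20.52 / (1.03 * 0.24)
V = 20.52 / 0.2472
V = 83.01 L


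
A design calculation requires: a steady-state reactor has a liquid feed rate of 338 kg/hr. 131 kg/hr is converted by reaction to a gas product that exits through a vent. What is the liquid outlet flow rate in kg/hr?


Steady-state mass balance on the main outlet: F_out = F_in - F_removed
F_out = 338 - 131
F_out = 207 kg/hr


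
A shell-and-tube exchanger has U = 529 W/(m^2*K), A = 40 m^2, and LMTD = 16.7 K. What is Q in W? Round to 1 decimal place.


Q = U * A * LMTD
Q = 529 * 40 * 16.7
Q = 353372.0 W


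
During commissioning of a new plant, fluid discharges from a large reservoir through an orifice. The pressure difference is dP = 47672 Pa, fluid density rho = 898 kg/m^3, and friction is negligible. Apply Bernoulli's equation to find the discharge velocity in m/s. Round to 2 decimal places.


v = sqrt(2*dP/rho)
v = sqrt(2*47672/898)
v = sqrt(106.173719)
v = 10.30 m/s


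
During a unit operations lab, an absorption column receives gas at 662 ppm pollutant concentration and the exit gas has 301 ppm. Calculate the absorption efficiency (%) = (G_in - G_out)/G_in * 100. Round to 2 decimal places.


Efficiency = (G_in - G_out) / G_in * 100%
Efficiency = (662 - 301) / 662 * 100
Efficiency = 361 / 662 * 100
Efficiency = 54.53%


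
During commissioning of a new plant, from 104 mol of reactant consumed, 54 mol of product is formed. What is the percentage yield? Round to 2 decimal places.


Yield = (moles product / moles consumed) * 100%
Yield = (54 / 104) * 100
Yield = 0.5192 * 100
Yield = 51.92%


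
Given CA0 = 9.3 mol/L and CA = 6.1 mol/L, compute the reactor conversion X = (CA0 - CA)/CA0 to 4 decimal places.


X = (CA0 - CA) / CA0
X = (9.3 - 6.1) / 9.3
X = 3.2 / 9.3
X = 0.3441


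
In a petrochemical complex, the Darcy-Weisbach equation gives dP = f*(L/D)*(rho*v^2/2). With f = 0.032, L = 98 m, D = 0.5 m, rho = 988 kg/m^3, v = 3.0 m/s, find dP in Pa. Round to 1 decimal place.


dP = f * (L/D) * (rho*v^2/2)
dP = 0.032 * (98/0.5) * (988*3.0^2/2)
L/D = 196.0
rho*v^2/2 = 988*9.0/2 = 4446.0
dP = 0.032 * 196.0 * 4446.0
dP = 27885.3 Pa


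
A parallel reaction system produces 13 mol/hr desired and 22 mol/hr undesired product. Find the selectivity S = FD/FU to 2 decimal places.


S = desired product rate / undesired product rate
S = 13 / 22
S = 0.59


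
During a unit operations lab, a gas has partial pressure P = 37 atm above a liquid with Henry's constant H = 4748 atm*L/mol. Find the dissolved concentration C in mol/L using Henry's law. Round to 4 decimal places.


C = P / H
C = 37 / 4748
C = 0.0078 mol/L


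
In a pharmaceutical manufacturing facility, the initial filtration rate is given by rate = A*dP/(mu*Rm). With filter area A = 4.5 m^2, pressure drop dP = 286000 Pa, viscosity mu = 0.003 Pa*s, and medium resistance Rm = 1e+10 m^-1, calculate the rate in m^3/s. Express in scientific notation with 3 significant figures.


rate = A * dP / (mu * Rm)
rate = 4.5 * 286000 / (0.003 * 1e+10)
rate = 1287000.0 / 3.000e+07
rate = 4.29e-02 m^3/s


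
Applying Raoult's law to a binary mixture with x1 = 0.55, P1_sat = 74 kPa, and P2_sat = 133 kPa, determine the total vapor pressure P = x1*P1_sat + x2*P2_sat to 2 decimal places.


P = x1*P1_sat + x2*P2_sat
x2 = 1 - x1 = 1 - 0.55 = 0.45
P = 0.55*74 + 0.45*133
P = 40.7 + 59.85
P = 100.55 kPa


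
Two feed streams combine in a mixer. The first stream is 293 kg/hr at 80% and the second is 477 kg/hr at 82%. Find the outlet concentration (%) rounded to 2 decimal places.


Mass balance on solute: F1*x1 + F2*x2 = F3*x3
F3 = F1 + F2 = 293 + 477 = 770 kg/hr
x3 = (F1*x1 + F2*x2)/F3
x3 = (293*0.8 + 477*0.82) / 770
x3 = 81.24%


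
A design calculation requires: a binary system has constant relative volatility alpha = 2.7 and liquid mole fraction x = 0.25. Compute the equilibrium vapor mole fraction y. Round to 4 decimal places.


y = alpha*x / (1 + (alpha-1)*x)
y = 2.7*0.25 / (1 + (2.7-1)*0.25)
y = 0.675 / (1 + 0.425)
y = 0.675 / 1.425
y = 0.4737


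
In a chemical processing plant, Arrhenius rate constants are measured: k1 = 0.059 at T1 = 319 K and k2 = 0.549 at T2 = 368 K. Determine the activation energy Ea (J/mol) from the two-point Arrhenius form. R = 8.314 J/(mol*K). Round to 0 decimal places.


Ea = R * ln(k2/k1) / (1/T1 - 1/T2)
ln(k2/k1) = ln(0.549/0.059) = 2.230561
1/T1 - 1/T2 = 1/319 - 1/368 = 0.000417404934
Ea = 8.314 * 2.230561 / 0.000417404934
Ea = 44429 J/mol


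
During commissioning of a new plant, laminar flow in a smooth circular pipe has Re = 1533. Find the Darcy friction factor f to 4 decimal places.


f = 64 / Re
f = 64 / 1533
f = 0.0417


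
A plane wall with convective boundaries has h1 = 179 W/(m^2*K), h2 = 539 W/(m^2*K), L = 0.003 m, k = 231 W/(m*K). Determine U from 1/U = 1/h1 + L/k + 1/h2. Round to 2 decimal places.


1/U = 1/h1 + L/k + 1/h2
1/U = 1/179 + 0.003/231 + 1/539
1/U = 0.0055865922 + 1.2987e-05 + 0.0018552876
1/U = 0.0074548668
U = 134.14 W/(m^2*K)


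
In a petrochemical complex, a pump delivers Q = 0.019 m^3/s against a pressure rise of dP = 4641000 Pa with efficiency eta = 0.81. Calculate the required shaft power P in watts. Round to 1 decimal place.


P = Q * dP / eta
P = 0.019 * 4641000 / 0.81
P = 88179.0 / 0.81
P = 108863.0 W


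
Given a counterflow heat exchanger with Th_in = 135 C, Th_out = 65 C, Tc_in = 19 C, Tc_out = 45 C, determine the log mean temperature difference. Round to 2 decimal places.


dT1 = Th_in - Tc_out = 135 - 45 = 90
dT2 = Th_out - Tc_in = 65 - 19 = 46
LMTD = (dT1 - dT2) / ln(dT1/dT2)
LMTD = (90 - 46) / ln(90/46)
LMTD = 65.56 K


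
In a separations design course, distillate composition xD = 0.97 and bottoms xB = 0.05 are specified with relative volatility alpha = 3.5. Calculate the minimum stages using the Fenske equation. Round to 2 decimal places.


N_min = ln((xD*(1-xB))/(xB*(1-xD))) / ln(alpha)
Numerator inside ln: 0.9215 / 0.0015 = 614.333333
ln(614.333333) = 6.420538
ln(alpha) = ln(3.5) = 1.252763
N_min = 6.420538 / 1.252763 = 5.13


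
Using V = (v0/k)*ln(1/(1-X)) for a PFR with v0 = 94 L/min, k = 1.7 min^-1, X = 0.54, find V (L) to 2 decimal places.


V = (v0/k) * ln(1/(1-X))
V = (94/1.7) * ln(1/(1-0.54))
V = 55.294118 * ln(2.173913)
V = 55.294118 * 0.776529
V = 42.94 L


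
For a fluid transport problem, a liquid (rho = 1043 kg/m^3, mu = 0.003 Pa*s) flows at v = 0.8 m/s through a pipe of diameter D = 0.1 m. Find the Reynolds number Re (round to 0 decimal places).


Re = rho * v * D / mu
Re = 1043 * 0.8 * 0.1 / 0.003
Re = 83.44 / 0.003
Re = 27813


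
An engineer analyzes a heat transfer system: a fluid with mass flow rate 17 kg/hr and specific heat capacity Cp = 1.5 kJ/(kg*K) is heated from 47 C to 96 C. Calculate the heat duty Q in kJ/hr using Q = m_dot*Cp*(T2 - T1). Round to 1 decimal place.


Q = m_dot * Cp * (T2 - T1)
Q = 17 * 1.5 * (96 - 47)
Q = 17 * 1.5 * 49
Q = 1249.5 kJ/hr


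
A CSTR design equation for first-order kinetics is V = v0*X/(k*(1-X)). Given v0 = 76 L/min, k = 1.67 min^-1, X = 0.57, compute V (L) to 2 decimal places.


V = v0 * X / (k * (1 - X))
V = 76 * 0.57 / (1.67 * (1 - 0.57))
V = 43.32 / (1.67 * 0.43)
V = 43.32 / 0.7181
V = 60.33 L


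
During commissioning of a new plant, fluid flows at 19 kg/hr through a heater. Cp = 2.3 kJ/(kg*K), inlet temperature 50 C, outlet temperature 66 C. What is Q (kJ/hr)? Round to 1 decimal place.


Q = m_dot * Cp * (T2 - T1)
Q = 19 * 2.3 * (66 - 50)
Q = 19 * 2.3 * 16
Q = 699.2 kJ/hr


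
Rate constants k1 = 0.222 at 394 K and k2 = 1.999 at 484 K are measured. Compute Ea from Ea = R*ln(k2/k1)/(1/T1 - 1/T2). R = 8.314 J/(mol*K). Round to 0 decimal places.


Ea = R * ln(k2/k1) / (1/T1 - 1/T2)
ln(k2/k1) = ln(1.999/0.222) = 2.197725
1/T1 - 1/T2 = 1/394 - 1/484 = 0.000471955364
Ea = 8.314 * 2.197725 / 0.000471955364
Ea = 38715 J/mol


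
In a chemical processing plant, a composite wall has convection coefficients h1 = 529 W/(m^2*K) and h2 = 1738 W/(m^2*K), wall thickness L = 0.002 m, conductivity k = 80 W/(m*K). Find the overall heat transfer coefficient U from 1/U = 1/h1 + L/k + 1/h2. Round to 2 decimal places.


1/U = 1/h1 + L/k + 1/h2
1/U = 1/529 + 0.002/80 + 1/1738
1/U = 0.0018903592 + 2.5e-05 + 0.000575374
1/U = 0.0024907332
U = 401.49 W/(m^2*K)


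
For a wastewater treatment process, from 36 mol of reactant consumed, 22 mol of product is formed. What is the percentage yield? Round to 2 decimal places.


Yield = (moles product / moles consumed) * 100%
Yield = (22 / 36) * 100
Yield = 0.6111 * 100
Yield = 61.11%


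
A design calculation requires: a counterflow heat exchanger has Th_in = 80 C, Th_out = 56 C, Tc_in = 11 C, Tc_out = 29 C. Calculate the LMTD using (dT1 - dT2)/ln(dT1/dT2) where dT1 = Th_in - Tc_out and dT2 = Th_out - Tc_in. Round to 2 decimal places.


dT1 = Th_in - Tc_out = 80 - 29 = 51
dT2 = Th_out - Tc_in = 56 - 11 = 45
LMTD = (dT1 - dT2) / ln(dT1/dT2)
LMTD = (51 - 45) / ln(51/45)
LMTD = 47.94 K


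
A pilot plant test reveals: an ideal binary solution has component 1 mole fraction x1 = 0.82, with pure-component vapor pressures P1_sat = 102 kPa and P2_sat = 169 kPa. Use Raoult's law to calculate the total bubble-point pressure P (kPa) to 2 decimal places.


P = x1*P1_sat + x2*P2_sat
x2 = 1 - x1 = 1 - 0.82 = 0.18
P = 0.82*102 + 0.18*169
P = 83.64 + 30.42
P = 114.06 kPa


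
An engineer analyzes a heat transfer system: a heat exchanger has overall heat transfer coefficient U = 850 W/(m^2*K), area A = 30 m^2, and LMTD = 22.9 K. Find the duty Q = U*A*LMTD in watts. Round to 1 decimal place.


Q = U * A * LMTD
Q = 850 * 30 * 22.9
Q = 583950.0 W


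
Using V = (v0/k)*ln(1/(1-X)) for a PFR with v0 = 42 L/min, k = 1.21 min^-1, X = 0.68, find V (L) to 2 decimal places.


V = (v0/k) * ln(1/(1-X))
V = (42/1.21) * ln(1/(1-0.68))
V = 34.710744 * ln(3.125)
V = 34.710744 * 1.139434
V = 39.55 L


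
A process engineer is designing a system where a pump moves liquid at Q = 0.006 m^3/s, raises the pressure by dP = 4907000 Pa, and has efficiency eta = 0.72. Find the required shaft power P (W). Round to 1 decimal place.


P = Q * dP / eta
P = 0.006 * 4907000 / 0.72
P = 29442.0 / 0.72
P = 40891.7 W


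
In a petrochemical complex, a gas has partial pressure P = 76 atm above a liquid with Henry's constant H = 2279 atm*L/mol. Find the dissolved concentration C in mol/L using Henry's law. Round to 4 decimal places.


C = P / H
C = 76 / 2279
C = 0.0333 mol/L


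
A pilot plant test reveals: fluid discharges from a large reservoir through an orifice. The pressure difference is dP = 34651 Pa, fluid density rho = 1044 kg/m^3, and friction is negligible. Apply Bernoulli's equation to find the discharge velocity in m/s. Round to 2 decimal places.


v = sqrt(2*dP/rho)
v = sqrt(2*34651/1044)
v = sqrt(66.381226)
v = 8.15 m/s


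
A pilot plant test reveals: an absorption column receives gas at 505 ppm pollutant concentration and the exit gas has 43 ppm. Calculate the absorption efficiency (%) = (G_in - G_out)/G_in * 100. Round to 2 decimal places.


Efficiency = (G_in - G_out) / G_in * 100%
Efficiency = (505 - 43) / 505 * 100
Efficiency = 462 / 505 * 100
Efficiency = 91.49%


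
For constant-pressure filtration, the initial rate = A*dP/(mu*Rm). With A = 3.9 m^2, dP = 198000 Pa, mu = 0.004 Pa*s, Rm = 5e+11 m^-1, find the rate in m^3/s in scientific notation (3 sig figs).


rate = A * dP / (mu * Rm)
rate = 3.9 * 198000 / (0.004 * 5e+11)
rate = 772200.0 / 2.000e+09
rate = 3.86e-04 m^3/s
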